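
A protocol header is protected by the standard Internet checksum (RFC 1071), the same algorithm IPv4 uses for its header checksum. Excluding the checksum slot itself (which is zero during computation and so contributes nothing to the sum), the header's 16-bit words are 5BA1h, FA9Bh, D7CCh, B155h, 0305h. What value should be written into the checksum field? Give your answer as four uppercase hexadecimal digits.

One's-complement addition (fold any carry out of bit 15 back into bit 0):
  0x5BA1 + 0xFA9B = 0x1563C → wrap carry → 0x563D
  0x563D + 0xD7CC = 0x12E09 → wrap carry → 0x2E0A
  0x2E0A + 0xB155 = 0x0DF5F
  0xDF5F + 0x0305 = 0x0E264
One's-complement sum = 0xE264.
Checksum = ~0xE264 & 0xFFFF = 0x1D9B.

1D9B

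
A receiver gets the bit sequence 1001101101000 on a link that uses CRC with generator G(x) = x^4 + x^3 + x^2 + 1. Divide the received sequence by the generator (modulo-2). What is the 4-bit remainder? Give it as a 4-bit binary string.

0000

Modulo-2 division of 1001101101000 by 11101:
  pos 0: 10011 XOR 11101 = 01110
  pos 1: 11100 XOR 11101 = 00001
  pos 5: 11101 XOR 11101 = 00000
Remainder = 0000 (zero — the frame passes the CRC check).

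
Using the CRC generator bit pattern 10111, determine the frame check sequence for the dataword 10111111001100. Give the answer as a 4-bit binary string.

Append 4 zeros: 101111110011000000. Divide by 10111 (XOR where the leading bit is 1):
  pos 0: 10111 XOR 10111 = 00000
  pos 5: 11100 XOR 10111 = 01011
  pos 6: 10111 XOR 10111 = 00000
  pos 11: 10000 XOR 10111 = 00111
  pos 13: 11100 XOR 10111 = 01011
Remainder (last 4 bits) = 1011. This is the CRC / FCS.

1011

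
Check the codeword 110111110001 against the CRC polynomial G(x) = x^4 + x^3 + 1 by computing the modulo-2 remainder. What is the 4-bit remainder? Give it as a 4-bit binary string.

Modulo-2 division of 110111110001 by 11001:
  pos 0: 11011 XOR 11001 = 00010
  pos 3: 10111 XOR 11001 = 01110
  pos 4: 11100 XOR 11001 = 00101
  pos 6: 10100 XOR 11001 = 01101
  pos 7: 11011 XOR 11001 = 00010
Remainder = 0010 (nonzero — an error is detected).

0010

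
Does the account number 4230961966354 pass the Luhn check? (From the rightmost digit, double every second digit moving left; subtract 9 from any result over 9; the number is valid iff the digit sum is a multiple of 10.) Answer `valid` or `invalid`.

valid

From the right, keep odd positions and double even positions (subtract 9 from any doubled value over 9):
  doubled (positions 2,4,...): 1 3 9 3 0 4 → sum 20
  kept (positions 1,3,...): 4 3 6 1 9 3 4 → sum 30
Total = 50.
50 mod 10 = 0, so the number is valid.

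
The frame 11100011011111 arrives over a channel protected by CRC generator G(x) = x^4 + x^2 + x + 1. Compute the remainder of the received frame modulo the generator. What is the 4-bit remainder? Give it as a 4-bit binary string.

Modulo-2 division of 11100011011111 by 10111:
  pos 0: 11100 XOR 10111 = 01011
  pos 1: 10110 XOR 10111 = 00001
  pos 5: 11101 XOR 10111 = 01010
  pos 6: 10101 XOR 10111 = 00010
  pos 9: 10111 XOR 10111 = 00000
Remainder = 0000 (zero — the frame passes the CRC check).

0000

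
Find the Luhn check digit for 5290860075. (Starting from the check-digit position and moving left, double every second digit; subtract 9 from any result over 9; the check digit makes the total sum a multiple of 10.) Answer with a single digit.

3

Partial digits right→left: 5 7 0 0 6 8 0 9 2 5
Double every second digit counting from the check-digit position (so the 1st, 3rd, 5th, ... of the partial from the right).
  doubled (with −9 where >9): 1 0 3 0 4 → sum 8
  kept as-is: 7 0 8 9 5 → sum 29
Total = 8 + 29 = 37.
Check digit = (10 − (37 mod 10)) mod 10 = 3.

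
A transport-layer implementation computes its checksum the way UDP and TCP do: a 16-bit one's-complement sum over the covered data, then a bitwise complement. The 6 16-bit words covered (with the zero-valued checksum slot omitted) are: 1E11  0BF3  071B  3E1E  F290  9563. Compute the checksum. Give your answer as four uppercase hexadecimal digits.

08CE

One's-complement addition (fold any carry out of bit 15 back into bit 0):
  0x1E11 + 0x0BF3 = 0x02A04
  0x2A04 + 0x071B = 0x0311F
  0x311F + 0x3E1E = 0x06F3D
  0x6F3D + 0xF290 = 0x161CD → wrap carry → 0x61CE
  0x61CE + 0x9563 = 0x0F731
One's-complement sum = 0xF731.
Checksum = ~0xF731 & 0xFFFF = 0x08CE.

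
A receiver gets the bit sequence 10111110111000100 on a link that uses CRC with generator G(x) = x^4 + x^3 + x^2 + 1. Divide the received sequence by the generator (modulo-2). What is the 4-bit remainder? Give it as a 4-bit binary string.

Modulo-2 division of 10111110111000100 by 11101:
  pos 0: 10111 XOR 11101 = 01010
  pos 1: 10101 XOR 11101 = 01000
  pos 2: 10001 XOR 11101 = 01100
  pos 3: 11000 XOR 11101 = 00101
  pos 5: 10111 XOR 11101 = 01010
  pos 6: 10101 XOR 11101 = 01000
  pos 7: 10000 XOR 11101 = 01101
  pos 8: 11010 XOR 11101 = 00111
  pos 10: 11101 XOR 11101 = 00000
Remainder = 0000 (zero — the frame passes the CRC check).

0000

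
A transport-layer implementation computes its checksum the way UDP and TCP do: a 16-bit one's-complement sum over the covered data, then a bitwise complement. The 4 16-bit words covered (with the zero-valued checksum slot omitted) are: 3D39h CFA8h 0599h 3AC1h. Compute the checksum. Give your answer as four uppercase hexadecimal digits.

B2C3

One's-complement addition (fold any carry out of bit 15 back into bit 0):
  0x3D39 + 0xCFA8 = 0x10CE1 → wrap carry → 0x0CE2
  0x0CE2 + 0x0599 = 0x0127B
  0x127B + 0x3AC1 = 0x04D3C
One's-complement sum = 0x4D3C.
Checksum = ~0x4D3C & 0xFFFF = 0xB2C3.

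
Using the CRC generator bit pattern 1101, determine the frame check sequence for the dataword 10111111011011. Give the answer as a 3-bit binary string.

011

Append 3 zeros: 10111111011011000. Divide by 1101 (XOR where the leading bit is 1):
  pos 0: 1011 XOR 1101 = 0110
  pos 1: 1101 XOR 1101 = 0000
  pos 5: 1110 XOR 1101 = 0011
  pos 7: 1111 XOR 1101 = 0010
  pos 9: 1001 XOR 1101 = 0100
  pos 10: 1001 XOR 1101 = 0100
  pos 11: 1000 XOR 1101 = 0101
  pos 12: 1010 XOR 1101 = 0111
  pos 13: 1110 XOR 1101 = 0011
Remainder (last 3 bits) = 011. This is the CRC / FCS.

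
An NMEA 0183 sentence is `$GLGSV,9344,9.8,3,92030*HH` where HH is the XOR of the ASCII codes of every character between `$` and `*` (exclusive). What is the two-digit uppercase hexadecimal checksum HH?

XOR the ASCII codes of the payload characters:
  'G' = 0x47 → acc = 0x47
  'L' = 0x4C → acc = 0x0B
  'G' = 0x47 → acc = 0x4C
  'S' = 0x53 → acc = 0x1F
  'V' = 0x56 → acc = 0x49
  ',' = 0x2C → acc = 0x65
  '9' = 0x39 → acc = 0x5C
  '3' = 0x33 → acc = 0x6F
  '4' = 0x34 → acc = 0x5B
  '4' = 0x34 → acc = 0x6F
  ',' = 0x2C → acc = 0x43
  '9' = 0x39 → acc = 0x7A
  '.' = 0x2E → acc = 0x54
  '8' = 0x38 → acc = 0x6C
  ',' = 0x2C → acc = 0x40
  '3' = 0x33 → acc = 0x73
  ',' = 0x2C → acc = 0x5F
  '9' = 0x39 → acc = 0x66
  '2' = 0x32 → acc = 0x54
  '0' = 0x30 → acc = 0x64
  '3' = 0x33 → acc = 0x57
  '0' = 0x30 → acc = 0x67
Checksum = 0x67.

67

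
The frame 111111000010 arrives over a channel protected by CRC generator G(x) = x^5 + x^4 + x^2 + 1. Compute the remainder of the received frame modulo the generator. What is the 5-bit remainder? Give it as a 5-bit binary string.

Modulo-2 division of 111111000010 by 110101:
  pos 0: 111111 XOR 110101 = 001010
  pos 2: 101000 XOR 110101 = 011101
  pos 3: 111010 XOR 110101 = 001111
  pos 5: 111101 XOR 110101 = 001000
Remainder = 10000 (nonzero — an error is detected).

10000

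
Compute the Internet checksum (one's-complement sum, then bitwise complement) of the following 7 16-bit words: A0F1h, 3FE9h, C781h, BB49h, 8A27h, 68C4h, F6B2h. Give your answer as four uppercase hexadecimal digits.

One's-complement addition (fold any carry out of bit 15 back into bit 0):
  0xA0F1 + 0x3FE9 = 0x0E0DA
  0xE0DA + 0xC781 = 0x1A85B → wrap carry → 0xA85C
  0xA85C + 0xBB49 = 0x163A5 → wrap carry → 0x63A6
  0x63A6 + 0x8A27 = 0x0EDCD
  0xEDCD + 0x68C4 = 0x15691 → wrap carry → 0x5692
  0x5692 + 0xF6B2 = 0x14D44 → wrap carry → 0x4D45
One's-complement sum = 0x4D45.
Checksum = ~0x4D45 & 0xFFFF = 0xB2BA.

B2BA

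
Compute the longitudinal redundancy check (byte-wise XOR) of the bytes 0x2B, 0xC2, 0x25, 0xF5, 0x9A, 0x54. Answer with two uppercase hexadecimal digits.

XOR the bytes together:
  start with 0x2B
  0x2B ⊕ 0xC2 = 0xE9
  0xE9 ⊕ 0x25 = 0xCC
  0xCC ⊕ 0xF5 = 0x39
  0x39 ⊕ 0x9A = 0xA3
  0xA3 ⊕ 0x54 = 0xF7

F7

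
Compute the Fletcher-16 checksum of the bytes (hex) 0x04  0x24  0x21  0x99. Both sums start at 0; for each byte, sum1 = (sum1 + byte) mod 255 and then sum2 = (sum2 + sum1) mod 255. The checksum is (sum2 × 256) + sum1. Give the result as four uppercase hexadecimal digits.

Running sums (mod 255):
  after byte 0 (0x04): sum1=4, sum2=4
  after byte 1 (0x24): sum1=40, sum2=44
  after byte 2 (0x21): sum1=73, sum2=117
  after byte 3 (0x99): sum1=226, sum2=88
Checksum = sum2·256 + sum1 = 88·256 + 226 = 22754 = 0x58E2.

58E2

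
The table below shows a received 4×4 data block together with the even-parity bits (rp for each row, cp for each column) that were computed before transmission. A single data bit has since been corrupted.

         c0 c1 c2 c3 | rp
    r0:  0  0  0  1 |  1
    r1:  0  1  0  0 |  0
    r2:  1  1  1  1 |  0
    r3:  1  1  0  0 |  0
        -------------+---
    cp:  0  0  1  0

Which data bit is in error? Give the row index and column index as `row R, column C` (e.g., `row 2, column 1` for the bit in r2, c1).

Recompute each row's even parity and compare to rp:
  r0: data parity 1, sent rp 1 → ok
  r1: data parity 1, sent rp 0 → mismatch
  r2: data parity 0, sent rp 0 → ok
  r3: data parity 0, sent rp 0 → ok
Recompute each column's even parity and compare to cp:
  c0: data parity 0, sent cp 0 → ok
  c1: data parity 1, sent cp 0 → mismatch
  c2: data parity 1, sent cp 1 → ok
  c3: data parity 0, sent cp 0 → ok
Exactly one row (r1) and one column (c1) fail → the flipped bit is at their intersection.

row 1, column 1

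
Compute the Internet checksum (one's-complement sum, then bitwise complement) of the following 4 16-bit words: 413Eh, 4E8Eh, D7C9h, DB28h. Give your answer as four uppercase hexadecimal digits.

BD40

One's-complement addition (fold any carry out of bit 15 back into bit 0):
  0x413E + 0x4E8E = 0x08FCC
  0x8FCC + 0xD7C9 = 0x16795 → wrap carry → 0x6796
  0x6796 + 0xDB28 = 0x142BE → wrap carry → 0x42BF
One's-complement sum = 0x42BF.
Checksum = ~0x42BF & 0xFFFF = 0xBD40.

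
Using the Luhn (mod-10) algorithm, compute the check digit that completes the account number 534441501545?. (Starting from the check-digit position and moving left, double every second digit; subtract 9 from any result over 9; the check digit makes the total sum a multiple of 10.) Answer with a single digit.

9

Partial digits right→left: 5 4 5 1 0 5 1 4 4 4 3 5
Double every second digit counting from the check-digit position (so the 1st, 3rd, 5th, ... of the partial from the right).
  doubled (with −9 where >9): 1 1 0 2 8 6 → sum 18
  kept as-is: 4 1 5 4 4 5 → sum 23
Total = 18 + 23 = 41.
Check digit = (10 − (41 mod 10)) mod 10 = 9.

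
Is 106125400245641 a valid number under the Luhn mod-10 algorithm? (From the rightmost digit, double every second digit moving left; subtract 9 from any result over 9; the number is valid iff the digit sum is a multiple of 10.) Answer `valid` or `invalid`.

From the right, keep odd positions and double even positions (subtract 9 from any doubled value over 9):
  doubled (positions 2,4,...): 8 1 4 0 1 2 0 → sum 16
  kept (positions 1,3,...): 1 6 4 0 4 2 6 1 → sum 24
Total = 40.
40 mod 10 = 0, so the number is valid.

valid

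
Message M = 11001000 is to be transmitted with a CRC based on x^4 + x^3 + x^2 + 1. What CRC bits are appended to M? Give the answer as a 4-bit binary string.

Append 4 zeros: 110010000000. Divide by 11101 (XOR where the leading bit is 1):
  pos 0: 11001 XOR 11101 = 00100
  pos 2: 10000 XOR 11101 = 01101
  pos 3: 11010 XOR 11101 = 00111
  pos 5: 11100 XOR 11101 = 00001
Remainder (last 4 bits) = 0100. This is the CRC / FCS.

0100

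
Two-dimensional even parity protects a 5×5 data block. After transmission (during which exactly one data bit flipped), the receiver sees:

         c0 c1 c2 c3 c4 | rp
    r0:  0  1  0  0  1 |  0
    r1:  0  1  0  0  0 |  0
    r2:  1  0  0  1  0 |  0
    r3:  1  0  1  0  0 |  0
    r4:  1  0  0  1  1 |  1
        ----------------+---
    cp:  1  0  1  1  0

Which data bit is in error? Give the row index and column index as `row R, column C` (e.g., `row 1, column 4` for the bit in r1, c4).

Recompute each row's even parity and compare to rp:
  r0: data parity 0, sent rp 0 → ok
  r1: data parity 1, sent rp 0 → mismatch
  r2: data parity 0, sent rp 0 → ok
  r3: data parity 0, sent rp 0 → ok
  r4: data parity 1, sent rp 1 → ok
Recompute each column's even parity and compare to cp:
  c0: data parity 1, sent cp 1 → ok
  c1: data parity 0, sent cp 0 → ok
  c2: data parity 1, sent cp 1 → ok
  c3: data parity 0, sent cp 1 → mismatch
  c4: data parity 0, sent cp 0 → ok
Exactly one row (r1) and one column (c3) fail → the flipped bit is at their intersection.

row 1, column 3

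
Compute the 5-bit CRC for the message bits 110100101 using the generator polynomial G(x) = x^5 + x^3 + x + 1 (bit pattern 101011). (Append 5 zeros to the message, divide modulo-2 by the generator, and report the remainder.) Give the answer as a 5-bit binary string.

11010

Append 5 zeros: 11010010100000. Divide by 101011 (XOR where the leading bit is 1):
  pos 0: 110100 XOR 101011 = 011111
  pos 1: 111111 XOR 101011 = 010100
  pos 2: 101000 XOR 101011 = 000011
  pos 6: 111000 XOR 101011 = 010011
  pos 7: 100110 XOR 101011 = 001101
Remainder (last 5 bits) = 11010. This is the CRC / FCS.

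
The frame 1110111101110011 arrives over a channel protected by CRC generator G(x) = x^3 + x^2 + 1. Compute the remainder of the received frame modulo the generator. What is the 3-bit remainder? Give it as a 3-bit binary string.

000

Modulo-2 division of 1110111101110011 by 1101:
  pos 0: 1110 XOR 1101 = 0011
  pos 2: 1111 XOR 1101 = 0010
  pos 4: 1011 XOR 1101 = 0110
  pos 5: 1100 XOR 1101 = 0001
  pos 8: 1111 XOR 1101 = 0010
  pos 10: 1000 XOR 1101 = 0101
  pos 11: 1011 XOR 1101 = 0110
  pos 12: 1101 XOR 1101 = 0000
Remainder = 000 (zero — the frame passes the CRC check).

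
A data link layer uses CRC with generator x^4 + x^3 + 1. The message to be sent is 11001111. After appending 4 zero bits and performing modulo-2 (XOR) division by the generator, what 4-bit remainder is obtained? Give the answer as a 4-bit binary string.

Append 4 zeros: 110011110000. Divide by 11001 (XOR where the leading bit is 1):
  pos 0: 11001 XOR 11001 = 00000
  pos 5: 11100 XOR 11001 = 00101
  pos 7: 10100 XOR 11001 = 01101
Remainder (last 4 bits) = 1101. This is the CRC / FCS.

1101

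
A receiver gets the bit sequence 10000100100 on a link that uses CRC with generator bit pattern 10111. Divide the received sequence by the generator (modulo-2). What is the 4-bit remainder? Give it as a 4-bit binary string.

Modulo-2 division of 10000100100 by 10111:
  pos 0: 10000 XOR 10111 = 00111
  pos 2: 11110 XOR 10111 = 01001
  pos 3: 10010 XOR 10111 = 00101
  pos 5: 10110 XOR 10111 = 00001
Remainder = 0010 (nonzero — an error is detected).

0010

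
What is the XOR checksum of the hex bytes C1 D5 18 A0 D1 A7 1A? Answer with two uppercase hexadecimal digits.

C0

XOR the bytes together:
  start with 0xC1
  0xC1 ⊕ 0xD5 = 0x14
  0x14 ⊕ 0x18 = 0x0C
  0x0C ⊕ 0xA0 = 0xAC
  0xAC ⊕ 0xD1 = 0x7D
  0x7D ⊕ 0xA7 = 0xDA
  0xDA ⊕ 0x1A = 0xC0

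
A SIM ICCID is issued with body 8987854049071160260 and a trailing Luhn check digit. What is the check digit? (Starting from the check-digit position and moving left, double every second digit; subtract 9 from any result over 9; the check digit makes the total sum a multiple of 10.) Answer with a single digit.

Partial digits right→left: 0 6 2 0 6 1 1 7 0 9 4 0 4 5 8 7 8 9 8
Double every second digit counting from the check-digit position (so the 1st, 3rd, 5th, ... of the partial from the right).
  doubled (with −9 where >9): 0 4 3 2 0 8 8 7 7 7 → sum 46
  kept as-is: 6 0 1 7 9 0 5 7 9 → sum 44
Total = 46 + 44 = 90.
Check digit = (10 − (90 mod 10)) mod 10 = 0.

0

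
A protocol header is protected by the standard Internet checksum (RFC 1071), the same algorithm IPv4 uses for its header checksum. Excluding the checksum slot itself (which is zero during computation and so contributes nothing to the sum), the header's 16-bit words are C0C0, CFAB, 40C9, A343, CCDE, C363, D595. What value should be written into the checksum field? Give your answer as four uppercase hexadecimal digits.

25AE

One's-complement addition (fold any carry out of bit 15 back into bit 0):
  0xC0C0 + 0xCFAB = 0x1906B → wrap carry → 0x906C
  0x906C + 0x40C9 = 0x0D135
  0xD135 + 0xA343 = 0x17478 → wrap carry → 0x7479
  0x7479 + 0xCCDE = 0x14157 → wrap carry → 0x4158
  0x4158 + 0xC363 = 0x104BB → wrap carry → 0x04BC
  0x04BC + 0xD595 = 0x0DA51
One's-complement sum = 0xDA51.
Checksum = ~0xDA51 & 0xFFFF = 0x25AE.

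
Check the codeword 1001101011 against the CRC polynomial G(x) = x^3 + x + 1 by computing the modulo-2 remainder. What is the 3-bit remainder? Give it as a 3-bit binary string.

Modulo-2 division of 1001101011 by 1011:
  pos 0: 1001 XOR 1011 = 0010
  pos 2: 1010 XOR 1011 = 0001
  pos 5: 1101 XOR 1011 = 0110
  pos 6: 1101 XOR 1011 = 0110
Remainder = 110 (nonzero — an error is detected).

110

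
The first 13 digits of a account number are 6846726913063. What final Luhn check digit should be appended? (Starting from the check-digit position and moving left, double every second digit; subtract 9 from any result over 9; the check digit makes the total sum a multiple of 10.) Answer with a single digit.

Partial digits right→left: 3 6 0 3 1 9 6 2 7 6 4 8 6
Double every second digit counting from the check-digit position (so the 1st, 3rd, 5th, ... of the partial from the right).
  doubled (with −9 where >9): 6 0 2 3 5 8 3 → sum 27
  kept as-is: 6 3 9 2 6 8 → sum 34
Total = 27 + 34 = 61.
Check digit = (10 − (61 mod 10)) mod 10 = 9.

9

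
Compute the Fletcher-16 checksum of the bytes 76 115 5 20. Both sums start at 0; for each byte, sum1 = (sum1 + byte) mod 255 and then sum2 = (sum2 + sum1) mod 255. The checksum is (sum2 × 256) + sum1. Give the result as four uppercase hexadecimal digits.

Running sums (mod 255):
  after byte 0 (76): sum1=76, sum2=76
  after byte 1 (115): sum1=191, sum2=12
  after byte 2 (5): sum1=196, sum2=208
  after byte 3 (20): sum1=216, sum2=169
Checksum = sum2·256 + sum1 = 169·256 + 216 = 43480 = 0xA9D8.

A9D8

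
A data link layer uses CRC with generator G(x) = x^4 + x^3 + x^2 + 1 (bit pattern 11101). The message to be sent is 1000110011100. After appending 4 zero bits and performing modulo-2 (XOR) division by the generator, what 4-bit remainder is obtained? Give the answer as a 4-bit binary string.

Append 4 zeros: 10001100111000000. Divide by 11101 (XOR where the leading bit is 1):
  pos 0: 10001 XOR 11101 = 01100
  pos 1: 11001 XOR 11101 = 00100
  pos 3: 10000 XOR 11101 = 01101
  pos 4: 11011 XOR 11101 = 00110
  pos 6: 11011 XOR 11101 = 00110
  pos 8: 11000 XOR 11101 = 00101
  pos 10: 10100 XOR 11101 = 01001
  pos 11: 10010 XOR 11101 = 01111
  pos 12: 11110 XOR 11101 = 00011
Remainder (last 4 bits) = 0011. This is the CRC / FCS.

0011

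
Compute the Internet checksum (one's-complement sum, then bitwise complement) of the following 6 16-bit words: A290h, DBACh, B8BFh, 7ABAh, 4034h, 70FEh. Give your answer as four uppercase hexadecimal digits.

One's-complement addition (fold any carry out of bit 15 back into bit 0):
  0xA290 + 0xDBAC = 0x17E3C → wrap carry → 0x7E3D
  0x7E3D + 0xB8BF = 0x136FC → wrap carry → 0x36FD
  0x36FD + 0x7ABA = 0x0B1B7
  0xB1B7 + 0x4034 = 0x0F1EB
  0xF1EB + 0x70FE = 0x162E9 → wrap carry → 0x62EA
One's-complement sum = 0x62EA.
Checksum = ~0x62EA & 0xFFFF = 0x9D15.

9D15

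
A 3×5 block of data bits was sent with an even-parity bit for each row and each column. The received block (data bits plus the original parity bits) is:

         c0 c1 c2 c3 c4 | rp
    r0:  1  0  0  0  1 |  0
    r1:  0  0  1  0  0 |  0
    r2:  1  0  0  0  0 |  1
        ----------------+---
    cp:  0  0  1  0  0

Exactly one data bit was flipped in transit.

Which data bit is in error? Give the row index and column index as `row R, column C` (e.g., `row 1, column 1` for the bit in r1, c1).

Recompute each row's even parity and compare to rp:
  r0: data parity 0, sent rp 0 → ok
  r1: data parity 1, sent rp 0 → mismatch
  r2: data parity 1, sent rp 1 → ok
Recompute each column's even parity and compare to cp:
  c0: data parity 0, sent cp 0 → ok
  c1: data parity 0, sent cp 0 → ok
  c2: data parity 1, sent cp 1 → ok
  c3: data parity 0, sent cp 0 → ok
  c4: data parity 1, sent cp 0 → mismatch
Exactly one row (r1) and one column (c4) fail → the flipped bit is at their intersection.

row 1, column 4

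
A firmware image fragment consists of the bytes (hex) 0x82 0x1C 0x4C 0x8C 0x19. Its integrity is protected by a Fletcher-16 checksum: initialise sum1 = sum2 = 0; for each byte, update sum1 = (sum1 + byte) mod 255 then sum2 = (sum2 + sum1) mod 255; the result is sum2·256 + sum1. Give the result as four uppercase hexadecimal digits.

1490

Running sums (mod 255):
  after byte 0 (0x82): sum1=130, sum2=130
  after byte 1 (0x1C): sum1=158, sum2=33
  after byte 2 (0x4C): sum1=234, sum2=12
  after byte 3 (0x8C): sum1=119, sum2=131
  after byte 4 (0x19): sum1=144, sum2=20
Checksum = sum2·256 + sum1 = 20·256 + 144 = 5264 = 0x1490.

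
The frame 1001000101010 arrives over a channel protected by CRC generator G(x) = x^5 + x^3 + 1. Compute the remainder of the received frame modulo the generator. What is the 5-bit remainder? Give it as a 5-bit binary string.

Modulo-2 division of 1001000101010 by 101001:
  pos 0: 100100 XOR 101001 = 001101
  pos 2: 110101 XOR 101001 = 011100
  pos 3: 111000 XOR 101001 = 010001
  pos 4: 100011 XOR 101001 = 001010
  pos 6: 101001 XOR 101001 = 000000
Remainder = 00000 (zero — the frame passes the CRC check).

00000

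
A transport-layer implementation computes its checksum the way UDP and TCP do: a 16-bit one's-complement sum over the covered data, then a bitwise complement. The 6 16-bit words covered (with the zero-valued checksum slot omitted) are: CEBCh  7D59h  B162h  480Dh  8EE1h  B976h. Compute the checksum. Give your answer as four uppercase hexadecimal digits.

7221

One's-complement addition (fold any carry out of bit 15 back into bit 0):
  0xCEBC + 0x7D59 = 0x14C15 → wrap carry → 0x4C16
  0x4C16 + 0xB162 = 0x0FD78
  0xFD78 + 0x480D = 0x14585 → wrap carry → 0x4586
  0x4586 + 0x8EE1 = 0x0D467
  0xD467 + 0xB976 = 0x18DDD → wrap carry → 0x8DDE
One's-complement sum = 0x8DDE.
Checksum = ~0x8DDE & 0xFFFF = 0x7221.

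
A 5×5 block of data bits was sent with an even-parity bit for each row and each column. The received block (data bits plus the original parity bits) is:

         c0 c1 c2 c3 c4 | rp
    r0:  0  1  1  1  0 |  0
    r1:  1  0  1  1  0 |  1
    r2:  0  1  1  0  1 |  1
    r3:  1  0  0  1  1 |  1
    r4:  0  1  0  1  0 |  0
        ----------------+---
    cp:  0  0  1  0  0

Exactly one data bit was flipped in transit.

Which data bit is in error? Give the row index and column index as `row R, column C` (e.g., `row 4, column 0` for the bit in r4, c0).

Recompute each row's even parity and compare to rp:
  r0: data parity 1, sent rp 0 → mismatch
  r1: data parity 1, sent rp 1 → ok
  r2: data parity 1, sent rp 1 → ok
  r3: data parity 1, sent rp 1 → ok
  r4: data parity 0, sent rp 0 → ok
Recompute each column's even parity and compare to cp:
  c0: data parity 0, sent cp 0 → ok
  c1: data parity 1, sent cp 0 → mismatch
  c2: data parity 1, sent cp 1 → ok
  c3: data parity 0, sent cp 0 → ok
  c4: data parity 0, sent cp 0 → ok
Exactly one row (r0) and one column (c1) fail → the flipped bit is at their intersection.

row 0, column 1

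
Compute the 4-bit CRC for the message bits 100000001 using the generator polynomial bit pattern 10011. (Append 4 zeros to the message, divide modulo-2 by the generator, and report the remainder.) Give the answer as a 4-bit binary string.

Append 4 zeros: 1000000010000. Divide by 10011 (XOR where the leading bit is 1):
  pos 0: 10000 XOR 10011 = 00011
  pos 3: 11000 XOR 10011 = 01011
  pos 4: 10111 XOR 10011 = 00100
  pos 6: 10000 XOR 10011 = 00011
Remainder (last 4 bits) = 1100. This is the CRC / FCS.

1100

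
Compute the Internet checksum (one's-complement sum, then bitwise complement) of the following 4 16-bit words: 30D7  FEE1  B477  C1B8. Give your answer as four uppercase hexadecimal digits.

5A16

One's-complement addition (fold any carry out of bit 15 back into bit 0):
  0x30D7 + 0xFEE1 = 0x12FB8 → wrap carry → 0x2FB9
  0x2FB9 + 0xB477 = 0x0E430
  0xE430 + 0xC1B8 = 0x1A5E8 → wrap carry → 0xA5E9
One's-complement sum = 0xA5E9.
Checksum = ~0xA5E9 & 0xFFFF = 0x5A16.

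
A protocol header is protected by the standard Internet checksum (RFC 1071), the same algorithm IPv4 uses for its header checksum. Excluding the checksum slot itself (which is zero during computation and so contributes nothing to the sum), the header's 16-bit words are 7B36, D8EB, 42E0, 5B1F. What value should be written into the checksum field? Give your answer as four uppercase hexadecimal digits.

One's-complement addition (fold any carry out of bit 15 back into bit 0):
  0x7B36 + 0xD8EB = 0x15421 → wrap carry → 0x5422
  0x5422 + 0x42E0 = 0x09702
  0x9702 + 0x5B1F = 0x0F221
One's-complement sum = 0xF221.
Checksum = ~0xF221 & 0xFFFF = 0x0DDE.

0DDE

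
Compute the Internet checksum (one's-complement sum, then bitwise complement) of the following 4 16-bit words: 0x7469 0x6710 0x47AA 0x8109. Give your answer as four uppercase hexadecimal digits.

5BD2

One's-complement addition (fold any carry out of bit 15 back into bit 0):
  0x7469 + 0x6710 = 0x0DB79
  0xDB79 + 0x47AA = 0x12323 → wrap carry → 0x2324
  0x2324 + 0x8109 = 0x0A42D
One's-complement sum = 0xA42D.
Checksum = ~0xA42D & 0xFFFF = 0x5BD2.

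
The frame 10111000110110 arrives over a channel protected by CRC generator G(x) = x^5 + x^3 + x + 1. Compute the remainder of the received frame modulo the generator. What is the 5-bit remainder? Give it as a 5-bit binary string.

00000

Modulo-2 division of 10111000110110 by 101011:
  pos 0: 101110 XOR 101011 = 000101
  pos 3: 101001 XOR 101011 = 000010
  pos 7: 101011 XOR 101011 = 000000
Remainder = 00000 (zero — the frame passes the CRC check).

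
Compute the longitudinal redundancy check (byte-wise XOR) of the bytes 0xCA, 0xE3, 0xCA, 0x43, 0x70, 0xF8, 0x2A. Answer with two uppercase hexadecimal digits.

XOR the bytes together:
  start with 0xCA
  0xCA ⊕ 0xE3 = 0x29
  0x29 ⊕ 0xCA = 0xE3
  0xE3 ⊕ 0x43 = 0xA0
  0xA0 ⊕ 0x70 = 0xD0
  0xD0 ⊕ 0xF8 = 0x28
  0x28 ⊕ 0x2A = 0x02

02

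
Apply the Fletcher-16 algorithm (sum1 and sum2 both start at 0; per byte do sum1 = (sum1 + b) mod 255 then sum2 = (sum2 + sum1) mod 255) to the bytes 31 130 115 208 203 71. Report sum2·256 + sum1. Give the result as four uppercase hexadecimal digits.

66F8

Running sums (mod 255):
  after byte 0 (31): sum1=31, sum2=31
  after byte 1 (130): sum1=161, sum2=192
  after byte 2 (115): sum1=21, sum2=213
  after byte 3 (208): sum1=229, sum2=187
  after byte 4 (203): sum1=177, sum2=109
  after byte 5 (71): sum1=248, sum2=102
Checksum = sum2·256 + sum1 = 102·256 + 248 = 26360 = 0x66F8.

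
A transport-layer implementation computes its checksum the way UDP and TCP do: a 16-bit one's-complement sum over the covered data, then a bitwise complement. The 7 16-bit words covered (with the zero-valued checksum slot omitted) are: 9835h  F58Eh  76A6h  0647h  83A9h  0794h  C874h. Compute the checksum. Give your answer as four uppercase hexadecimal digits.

A19B

One's-complement addition (fold any carry out of bit 15 back into bit 0):
  0x9835 + 0xF58E = 0x18DC3 → wrap carry → 0x8DC4
  0x8DC4 + 0x76A6 = 0x1046A → wrap carry → 0x046B
  0x046B + 0x0647 = 0x00AB2
  0x0AB2 + 0x83A9 = 0x08E5B
  0x8E5B + 0x0794 = 0x095EF
  0x95EF + 0xC874 = 0x15E63 → wrap carry → 0x5E64
One's-complement sum = 0x5E64.
Checksum = ~0x5E64 & 0xFFFF = 0xA19B.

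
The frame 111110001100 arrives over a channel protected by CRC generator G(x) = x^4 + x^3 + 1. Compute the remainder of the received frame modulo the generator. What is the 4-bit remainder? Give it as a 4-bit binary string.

0111

Modulo-2 division of 111110001100 by 11001:
  pos 0: 11111 XOR 11001 = 00110
  pos 2: 11000 XOR 11001 = 00001
  pos 6: 10110 XOR 11001 = 01111
  pos 7: 11110 XOR 11001 = 00111
Remainder = 0111 (nonzero — an error is detected).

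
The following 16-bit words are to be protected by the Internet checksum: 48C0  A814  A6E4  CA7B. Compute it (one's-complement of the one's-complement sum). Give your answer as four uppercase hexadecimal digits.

9DCA

One's-complement addition (fold any carry out of bit 15 back into bit 0):
  0x48C0 + 0xA814 = 0x0F0D4
  0xF0D4 + 0xA6E4 = 0x197B8 → wrap carry → 0x97B9
  0x97B9 + 0xCA7B = 0x16234 → wrap carry → 0x6235
One's-complement sum = 0x6235.
Checksum = ~0x6235 & 0xFFFF = 0x9DCA.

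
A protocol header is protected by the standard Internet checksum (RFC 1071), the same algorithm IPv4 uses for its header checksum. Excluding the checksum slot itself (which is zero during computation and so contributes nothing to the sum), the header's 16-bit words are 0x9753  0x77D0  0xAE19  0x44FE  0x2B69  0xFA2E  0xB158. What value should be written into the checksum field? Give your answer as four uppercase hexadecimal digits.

One's-complement addition (fold any carry out of bit 15 back into bit 0):
  0x9753 + 0x77D0 = 0x10F23 → wrap carry → 0x0F24
  0x0F24 + 0xAE19 = 0x0BD3D
  0xBD3D + 0x44FE = 0x1023B → wrap carry → 0x023C
  0x023C + 0x2B69 = 0x02DA5
  0x2DA5 + 0xFA2E = 0x127D3 → wrap carry → 0x27D4
  0x27D4 + 0xB158 = 0x0D92C
One's-complement sum = 0xD92C.
Checksum = ~0xD92C & 0xFFFF = 0x26D3.

26D3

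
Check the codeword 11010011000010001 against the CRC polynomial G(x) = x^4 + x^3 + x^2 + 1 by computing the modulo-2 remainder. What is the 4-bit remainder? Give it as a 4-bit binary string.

1000

Modulo-2 division of 11010011000010001 by 11101:
  pos 0: 11010 XOR 11101 = 00111
  pos 2: 11101 XOR 11101 = 00000
  pos 7: 10000 XOR 11101 = 01101
  pos 8: 11011 XOR 11101 = 00110
  pos 10: 11000 XOR 11101 = 00101
  pos 12: 10101 XOR 11101 = 01000
Remainder = 1000 (nonzero — an error is detected).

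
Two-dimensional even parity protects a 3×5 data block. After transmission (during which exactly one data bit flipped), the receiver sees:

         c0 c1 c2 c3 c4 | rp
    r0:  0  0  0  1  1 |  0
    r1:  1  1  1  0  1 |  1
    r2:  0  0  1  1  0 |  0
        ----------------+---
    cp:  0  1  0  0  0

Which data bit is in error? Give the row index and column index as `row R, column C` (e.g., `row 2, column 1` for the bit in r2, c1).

Recompute each row's even parity and compare to rp:
  r0: data parity 0, sent rp 0 → ok
  r1: data parity 0, sent rp 1 → mismatch
  r2: data parity 0, sent rp 0 → ok
Recompute each column's even parity and compare to cp:
  c0: data parity 1, sent cp 0 → mismatch
  c1: data parity 1, sent cp 1 → ok
  c2: data parity 0, sent cp 0 → ok
  c3: data parity 0, sent cp 0 → ok
  c4: data parity 0, sent cp 0 → ok
Exactly one row (r1) and one column (c0) fail → the flipped bit is at their intersection.

row 1, column 0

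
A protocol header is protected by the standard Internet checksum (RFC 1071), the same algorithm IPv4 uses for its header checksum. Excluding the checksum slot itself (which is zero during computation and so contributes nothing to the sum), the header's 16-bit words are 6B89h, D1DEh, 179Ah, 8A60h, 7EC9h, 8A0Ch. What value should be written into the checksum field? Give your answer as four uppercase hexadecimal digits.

17C7

One's-complement addition (fold any carry out of bit 15 back into bit 0):
  0x6B89 + 0xD1DE = 0x13D67 → wrap carry → 0x3D68
  0x3D68 + 0x179A = 0x05502
  0x5502 + 0x8A60 = 0x0DF62
  0xDF62 + 0x7EC9 = 0x15E2B → wrap carry → 0x5E2C
  0x5E2C + 0x8A0C = 0x0E838
One's-complement sum = 0xE838.
Checksum = ~0xE838 & 0xFFFF = 0x17C7.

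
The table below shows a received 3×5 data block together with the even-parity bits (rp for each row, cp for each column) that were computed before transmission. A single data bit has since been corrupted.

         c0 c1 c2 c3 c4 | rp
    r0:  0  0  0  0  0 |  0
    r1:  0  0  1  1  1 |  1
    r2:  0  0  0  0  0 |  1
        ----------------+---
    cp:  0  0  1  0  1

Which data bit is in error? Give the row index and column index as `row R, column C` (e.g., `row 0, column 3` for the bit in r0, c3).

Recompute each row's even parity and compare to rp:
  r0: data parity 0, sent rp 0 → ok
  r1: data parity 1, sent rp 1 → ok
  r2: data parity 0, sent rp 1 → mismatch
Recompute each column's even parity and compare to cp:
  c0: data parity 0, sent cp 0 → ok
  c1: data parity 0, sent cp 0 → ok
  c2: data parity 1, sent cp 1 → ok
  c3: data parity 1, sent cp 0 → mismatch
  c4: data parity 1, sent cp 1 → ok
Exactly one row (r2) and one column (c3) fail → the flipped bit is at their intersection.

row 2, column 3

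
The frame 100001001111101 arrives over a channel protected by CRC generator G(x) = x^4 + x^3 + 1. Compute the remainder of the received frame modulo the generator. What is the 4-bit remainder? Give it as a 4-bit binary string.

Modulo-2 division of 100001001111101 by 11001:
  pos 0: 10000 XOR 11001 = 01001
  pos 1: 10011 XOR 11001 = 01010
  pos 2: 10100 XOR 11001 = 01101
  pos 3: 11010 XOR 11001 = 00011
  pos 6: 11111 XOR 11001 = 00110
  pos 8: 11011 XOR 11001 = 00010
Remainder = 1001 (nonzero — an error is detected).

1001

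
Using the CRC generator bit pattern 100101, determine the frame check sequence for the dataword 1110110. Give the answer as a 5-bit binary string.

10010

Append 5 zeros: 111011000000. Divide by 100101 (XOR where the leading bit is 1):
  pos 0: 111011 XOR 100101 = 011110
  pos 1: 111100 XOR 100101 = 011001
  pos 2: 110010 XOR 100101 = 010111
  pos 3: 101110 XOR 100101 = 001011
  pos 5: 101100 XOR 100101 = 001001
Remainder (last 5 bits) = 10010. This is the CRC / FCS.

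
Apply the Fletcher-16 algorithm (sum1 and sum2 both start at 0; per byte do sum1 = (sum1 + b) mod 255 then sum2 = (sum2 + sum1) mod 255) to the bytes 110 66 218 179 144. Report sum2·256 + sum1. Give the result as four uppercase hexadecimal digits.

Running sums (mod 255):
  after byte 0 (110): sum1=110, sum2=110
  after byte 1 (66): sum1=176, sum2=31
  after byte 2 (218): sum1=139, sum2=170
  after byte 3 (179): sum1=63, sum2=233
  after byte 4 (144): sum1=207, sum2=185
Checksum = sum2·256 + sum1 = 185·256 + 207 = 47567 = 0xB9CF.

B9CF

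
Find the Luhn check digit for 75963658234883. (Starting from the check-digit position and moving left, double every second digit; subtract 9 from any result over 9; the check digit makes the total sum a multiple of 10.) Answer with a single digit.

Partial digits right→left: 3 8 8 4 3 2 8 5 6 3 6 9 5 7
Double every second digit counting from the check-digit position (so the 1st, 3rd, 5th, ... of the partial from the right).
  doubled (with −9 where >9): 6 7 6 7 3 3 1 → sum 33
  kept as-is: 8 4 2 5 3 9 7 → sum 38
Total = 33 + 38 = 71.
Check digit = (10 − (71 mod 10)) mod 10 = 9.

9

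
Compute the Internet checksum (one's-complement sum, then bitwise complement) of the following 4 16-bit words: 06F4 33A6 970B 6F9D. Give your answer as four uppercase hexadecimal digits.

One's-complement addition (fold any carry out of bit 15 back into bit 0):
  0x06F4 + 0x33A6 = 0x03A9A
  0x3A9A + 0x970B = 0x0D1A5
  0xD1A5 + 0x6F9D = 0x14142 → wrap carry → 0x4143
One's-complement sum = 0x4143.
Checksum = ~0x4143 & 0xFFFF = 0xBEBC.

BEBC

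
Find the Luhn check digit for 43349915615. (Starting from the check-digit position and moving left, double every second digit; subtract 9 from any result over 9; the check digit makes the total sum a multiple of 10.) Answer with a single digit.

9

Partial digits right→left: 5 1 6 5 1 9 9 4 3 3 4
Double every second digit counting from the check-digit position (so the 1st, 3rd, 5th, ... of the partial from the right).
  doubled (with −9 where >9): 1 3 2 9 6 8 → sum 29
  kept as-is: 1 5 9 4 3 → sum 22
Total = 29 + 22 = 51.
Check digit = (10 − (51 mod 10)) mod 10 = 9.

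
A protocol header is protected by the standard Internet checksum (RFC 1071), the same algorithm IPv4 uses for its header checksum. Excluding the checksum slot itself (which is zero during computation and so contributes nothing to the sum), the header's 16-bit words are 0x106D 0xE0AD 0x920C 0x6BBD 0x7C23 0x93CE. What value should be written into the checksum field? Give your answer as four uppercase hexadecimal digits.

One's-complement addition (fold any carry out of bit 15 back into bit 0):
  0x106D + 0xE0AD = 0x0F11A
  0xF11A + 0x920C = 0x18326 → wrap carry → 0x8327
  0x8327 + 0x6BBD = 0x0EEE4
  0xEEE4 + 0x7C23 = 0x16B07 → wrap carry → 0x6B08
  0x6B08 + 0x93CE = 0x0FED6
One's-complement sum = 0xFED6.
Checksum = ~0xFED6 & 0xFFFF = 0x0129.

0129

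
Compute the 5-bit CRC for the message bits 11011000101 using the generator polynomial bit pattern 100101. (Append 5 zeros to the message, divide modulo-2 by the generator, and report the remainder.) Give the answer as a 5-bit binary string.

11010

Append 5 zeros: 1101100010100000. Divide by 100101 (XOR where the leading bit is 1):
  pos 0: 110110 XOR 100101 = 010011
  pos 1: 100110 XOR 100101 = 000011
  pos 5: 110101 XOR 100101 = 010000
  pos 6: 100000 XOR 100101 = 000101
  pos 9: 101000 XOR 100101 = 001101
Remainder (last 5 bits) = 11010. This is the CRC / FCS.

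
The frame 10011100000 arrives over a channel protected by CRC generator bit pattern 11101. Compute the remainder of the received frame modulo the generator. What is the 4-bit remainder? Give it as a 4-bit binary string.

0000

Modulo-2 division of 10011100000 by 11101:
  pos 0: 10011 XOR 11101 = 01110
  pos 1: 11101 XOR 11101 = 00000
Remainder = 0000 (zero — the frame passes the CRC check).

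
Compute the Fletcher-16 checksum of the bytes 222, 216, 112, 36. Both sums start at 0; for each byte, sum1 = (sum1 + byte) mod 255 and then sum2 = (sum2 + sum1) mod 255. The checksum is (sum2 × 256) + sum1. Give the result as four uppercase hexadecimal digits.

Running sums (mod 255):
  after byte 0 (222): sum1=222, sum2=222
  after byte 1 (216): sum1=183, sum2=150
  after byte 2 (112): sum1=40, sum2=190
  after byte 3 (36): sum1=76, sum2=11
Checksum = sum2·256 + sum1 = 11·256 + 76 = 2892 = 0x0B4C.

0B4C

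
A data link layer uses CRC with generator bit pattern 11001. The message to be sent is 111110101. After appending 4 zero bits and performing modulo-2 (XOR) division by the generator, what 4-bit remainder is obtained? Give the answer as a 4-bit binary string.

1001

Append 4 zeros: 1111101010000. Divide by 11001 (XOR where the leading bit is 1):
  pos 0: 11111 XOR 11001 = 00110
  pos 2: 11001 XOR 11001 = 00000
  pos 8: 10000 XOR 11001 = 01001
Remainder (last 4 bits) = 1001. This is the CRC / FCS.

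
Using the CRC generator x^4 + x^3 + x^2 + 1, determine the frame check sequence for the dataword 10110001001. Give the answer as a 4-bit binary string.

Append 4 zeros: 101100010010000. Divide by 11101 (XOR where the leading bit is 1):
  pos 0: 10110 XOR 11101 = 01011
  pos 1: 10110 XOR 11101 = 01011
  pos 2: 10110 XOR 11101 = 01011
  pos 3: 10111 XOR 11101 = 01010
  pos 4: 10100 XOR 11101 = 01001
  pos 5: 10010 XOR 11101 = 01111
  pos 6: 11111 XOR 11101 = 00010
  pos 9: 10000 XOR 11101 = 01101
  pos 10: 11010 XOR 11101 = 00111
Remainder (last 4 bits) = 0111. This is the CRC / FCS.

0111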